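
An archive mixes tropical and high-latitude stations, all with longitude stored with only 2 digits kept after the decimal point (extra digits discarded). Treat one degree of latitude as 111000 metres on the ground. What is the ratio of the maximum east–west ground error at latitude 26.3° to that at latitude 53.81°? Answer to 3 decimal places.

Truncating at 2 decimal places can drop up to a full unit in the last place, so the longitude may be off by as much as 0.01°.
At 26.3°: 0.01° × 111000 × cos 26.3° = 0.01 × 111000 × 0.8965 ≈ 995.1 m.
At 53.81°: 0.01° × 111000 × cos 53.81° = 0.01 × 111000 × 0.5905 ≈ 655.42 m.
The ratio reduces to cos 26.3° / cos 53.81° = 0.8965/0.5905 ≈ 1.5183.

1.518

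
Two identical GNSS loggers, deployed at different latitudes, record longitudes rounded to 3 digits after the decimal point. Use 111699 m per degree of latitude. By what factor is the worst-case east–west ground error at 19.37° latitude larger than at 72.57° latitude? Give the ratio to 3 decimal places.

Rounding to 3 decimal places leaves the longitude within ±0.0005° of the true value.
Error at 19.37° = 0.0005° × 111699 × cos 19.37° ≈ 55.849 × 0.9434 = 52.688 m.
Error at 72.57° = 0.0005° × 111699 × cos 72.57° ≈ 55.849 × 0.2995 = 16.729 m.
The ratio reduces to cos 19.37° / cos 72.57° = 0.9434/0.2995 ≈ 3.1495.

3.149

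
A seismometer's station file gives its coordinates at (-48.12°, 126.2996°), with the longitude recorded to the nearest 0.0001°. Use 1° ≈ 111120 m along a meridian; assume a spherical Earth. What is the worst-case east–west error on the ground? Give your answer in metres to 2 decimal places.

Rounding to 4 decimal places leaves the longitude within ±5e-05° of the true value.
Parallels shrink by cos φ, so at 48.12° a degree of longitude is 111120 × 0.6676 ≈ 74180.7 m.
Maximum E–W displacement: 5e-05 × 74180.7 = 3.70903 m.

3.71 metres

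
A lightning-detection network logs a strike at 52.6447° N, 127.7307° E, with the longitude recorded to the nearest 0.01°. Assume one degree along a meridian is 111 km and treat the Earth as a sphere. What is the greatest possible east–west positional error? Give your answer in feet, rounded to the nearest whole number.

1105 feet

Rounding to 2 decimal places leaves the longitude within ±0.005° of the true value.
One degree of longitude at 52.6447° is 111000 × cos 52.6447° ≈ 111000 × 0.6068 = 67349.9 m.
East–west error: 0.005° × 67349.9 m/° ≈ 336.75 m.
In feet: 336.75 m ÷ 0.3048 ≈ 1104.8 ft.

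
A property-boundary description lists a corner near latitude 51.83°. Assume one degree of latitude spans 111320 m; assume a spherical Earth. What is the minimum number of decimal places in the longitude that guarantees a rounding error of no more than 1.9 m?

At 51.83° one degree of longitude covers 111320 × cos 51.83° ≈ 111320 × 0.6180 ≈ 68795.4 m.
N decimal places → at most half a unit in the last place, 0.5 × 10⁻ᴺ° = 68795.4/2 × 10⁻ᴺ m.
Setting 34397.7 × 10⁻ᴺ ≤ 1.9 gives 10ᴺ ≥ 1.81e+04, i.e. N ≥ 4.26.
N = 4 would give 3.44 m (too coarse); N = 5 gives 0.344 m ≤ 1.9 m.

5 decimal places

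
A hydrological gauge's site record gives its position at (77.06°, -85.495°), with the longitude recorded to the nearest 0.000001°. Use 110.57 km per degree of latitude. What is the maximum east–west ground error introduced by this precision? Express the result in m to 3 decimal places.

0.012 m

Rounding to 6 decimal places leaves the longitude within ±5e-07° of the true value.
At latitude 77.06° a degree of longitude spans 110570 m × cos 77.06° = 110570 × 0.2239 ≈ 24760 m.
East–west error: 5e-07° × 24760 m/° ≈ 0.01238 m.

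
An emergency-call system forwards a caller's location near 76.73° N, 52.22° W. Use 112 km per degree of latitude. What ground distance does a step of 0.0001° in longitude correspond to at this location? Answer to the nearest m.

3 m

0.0001° of longitude at 76.73° is 0.0001 × 112000 × cos 76.73° ≈ 0.0001 × 25708.5 = 2.57085 m.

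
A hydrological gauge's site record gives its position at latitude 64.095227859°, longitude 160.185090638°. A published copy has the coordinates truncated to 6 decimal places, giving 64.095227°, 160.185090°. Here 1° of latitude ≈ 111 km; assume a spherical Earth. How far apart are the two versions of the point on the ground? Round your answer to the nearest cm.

10 cm

Δlat = 64.095227859 − 64.095227 = +0.000000859°; Δlon = 160.185090638 − 160.185090 = +0.000000638°.
N–S: 0.000000859° × 111000 m/° = 0.095349 m.
E–W at 64.0952°: 0.000000638° × 111000 × cos 64.0952° = 0.000000638 × 111000 × 0.4369 ≈ 0.0309387 m.
Combined displacement = (0.095349² + 0.0309387²)^½ ≈ 0.100243 m.
That is 0.100243 m = 10.024 cm.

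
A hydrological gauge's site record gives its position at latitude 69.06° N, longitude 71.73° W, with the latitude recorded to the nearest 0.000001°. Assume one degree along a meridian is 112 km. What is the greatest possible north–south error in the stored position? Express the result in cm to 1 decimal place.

5.6 cm

Rounding to 6 decimal places leaves the latitude within ±5e-07° of the true value.
Along the meridian that is 5e-07° × 112000 m/° = 0.056 m.
That is 0.056 m = 5.6 cm.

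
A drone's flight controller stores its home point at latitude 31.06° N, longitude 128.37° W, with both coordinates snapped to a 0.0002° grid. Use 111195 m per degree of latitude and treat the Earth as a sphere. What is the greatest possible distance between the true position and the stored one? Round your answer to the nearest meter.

15 meters

With a 0.0002° grid the true value lies within half a step, ±0.0002°/2 = ±0.0001°, of the stored one.
North–south component: 0.0001° × 111195 = 11.1195 m.
E–W at 31.06°: 0.0001° × 111195 × cos 31.06° = 0.0001 × 111195 × 0.8566 ≈ 9.52527 m.
The two errors are perpendicular, so the maximum displacement is √(11.1195² + 9.52527²) ≈ 14.6415 m.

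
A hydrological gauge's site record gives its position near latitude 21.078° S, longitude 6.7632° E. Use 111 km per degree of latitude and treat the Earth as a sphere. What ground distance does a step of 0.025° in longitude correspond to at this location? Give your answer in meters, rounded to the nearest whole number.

One degree of longitude here spans 111000 × cos 21.078° = 111000 × 0.9331 ≈ 103573 m; 0.025° of that is 2589.33 m.

2589 meters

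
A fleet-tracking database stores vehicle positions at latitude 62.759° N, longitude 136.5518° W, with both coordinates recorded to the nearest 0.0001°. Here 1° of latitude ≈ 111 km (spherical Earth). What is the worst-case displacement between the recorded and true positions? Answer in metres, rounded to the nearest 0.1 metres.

6.1 metres

Rounding to 4 decimal places leaves each coordinate within ±5e-05° of the true value.
North–south component: 5e-05° × 111000 = 5.55 m.
Longitude error → 5e-05 × 111000 × cos 62.759° = 5e-05 × 111000 × 0.4577 ≈ 2.54043 m.
Worst case both components are at the extreme and orthogonal: √(5.55² + 2.54043²) ≈ 6.10379 m.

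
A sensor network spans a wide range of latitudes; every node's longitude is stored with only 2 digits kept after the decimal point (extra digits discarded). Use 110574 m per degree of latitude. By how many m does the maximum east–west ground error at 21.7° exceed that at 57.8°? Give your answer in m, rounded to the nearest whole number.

438 m

Truncating at 2 decimal places can drop up to a full unit in the last place, so the longitude may be off by as much as 0.01°.
Error at 21.7° = 0.01° × 110574 × cos 21.7° ≈ 1105.7 × 0.9291 = 1027.4 m.
At 57.8°: 0.01° × 110574 × cos 57.8° = 0.01 × 110574 × 0.5329 ≈ 589.22 m.
Difference: 1027.4 − 589.22 = 438.16 m.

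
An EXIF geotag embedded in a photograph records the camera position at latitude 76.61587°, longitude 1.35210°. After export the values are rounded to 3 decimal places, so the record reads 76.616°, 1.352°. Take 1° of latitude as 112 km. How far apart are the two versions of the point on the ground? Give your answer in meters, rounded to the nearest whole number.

15 meters

Δlat = 76.61587 − 76.616 = -0.00013°; Δlon = 1.35210 − 1.352 = +0.00010°.
N–S: -0.00013° × 112000 m/° = -14.56 m.
East–west at this latitude: 0.00010° × 112000 × cos 76.616° ≈ 0.00010 × 25925.3 = 2.59253 m.
Combined displacement = (14.56² + 2.59253²)^½ ≈ 14.789 m.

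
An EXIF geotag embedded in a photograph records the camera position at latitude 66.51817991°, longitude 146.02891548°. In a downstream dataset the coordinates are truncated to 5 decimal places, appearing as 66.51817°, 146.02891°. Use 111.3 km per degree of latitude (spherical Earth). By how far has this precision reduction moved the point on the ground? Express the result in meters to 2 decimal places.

The latitude changed by +0.00000991° and the longitude by +0.00000548°.
N–S: 0.00000991° × 111300 m/° = 1.10298 m.
E–W at 66.5182°: 0.00000548° × 111300 × cos 66.5182° = 0.00000548 × 111300 × 0.3985 ≈ 0.243029 m.
Hypotenuse of the two orthogonal shifts: √(1.10298² + 0.243029²) = 1.12944 m.

1.13 meters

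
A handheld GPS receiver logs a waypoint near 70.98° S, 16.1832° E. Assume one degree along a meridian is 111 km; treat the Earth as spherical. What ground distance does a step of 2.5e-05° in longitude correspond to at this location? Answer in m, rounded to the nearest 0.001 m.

0.904 m

One degree of longitude here spans 111000 × cos 70.98° = 111000 × 0.3259 ≈ 36174.7 m; 2.5e-05° of that is 0.904367 m.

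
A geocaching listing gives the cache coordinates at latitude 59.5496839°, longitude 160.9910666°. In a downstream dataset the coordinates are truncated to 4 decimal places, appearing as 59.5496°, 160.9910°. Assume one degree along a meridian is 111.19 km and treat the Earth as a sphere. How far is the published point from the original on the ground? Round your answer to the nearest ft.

33 ft

The latitude changed by +0.0000839° and the longitude by +0.0000666°.
North–south shift: 0.0000839 × 111190 = 9.32884 m.
East–west at this latitude: 0.0000666° × 111190 × cos 59.5496° ≈ 0.0000666 × 56350.2 = 3.75293 m.
Combined displacement = (9.32884² + 3.75293²)^½ ≈ 10.0554 m.
In feet: 10.0554 m ÷ 0.3048 ≈ 32.99 ft.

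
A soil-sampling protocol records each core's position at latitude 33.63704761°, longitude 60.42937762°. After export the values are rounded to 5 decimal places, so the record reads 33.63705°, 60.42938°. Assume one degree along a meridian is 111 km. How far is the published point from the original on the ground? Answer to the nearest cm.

34 cm

The latitude changed by -0.00000239° and the longitude by -0.00000238°.
North–south shift: -0.00000239 × 111000 = -0.26529 m.
E–W at 33.6371°: -0.00000238° × 111000 × cos 33.6371° = -0.00000238 × 111000 × 0.8326 ≈ -0.219947 m.
Combined displacement = (0.26529² + 0.219947²)^½ ≈ 0.344609 m.
That is 0.344609 m = 34.461 cm.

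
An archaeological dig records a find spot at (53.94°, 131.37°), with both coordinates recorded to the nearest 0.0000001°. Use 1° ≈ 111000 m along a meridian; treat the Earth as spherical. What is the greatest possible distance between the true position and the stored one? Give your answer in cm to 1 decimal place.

Rounding to 7 decimal places leaves each coordinate within ±5e-08° of the true value.
Latitude error → 5e-08 × 111000 = 0.00555 m along the meridian.
Longitude error → 5e-08 × 111000 × cos 53.94° = 5e-08 × 111000 × 0.5886 ≈ 0.00326691 m.
Combining orthogonally: (0.00555² + 0.00326691²)^½ ≈ 0.00644012 m.
That is 0.00644012 m = 0.64401 cm.

0.6 cm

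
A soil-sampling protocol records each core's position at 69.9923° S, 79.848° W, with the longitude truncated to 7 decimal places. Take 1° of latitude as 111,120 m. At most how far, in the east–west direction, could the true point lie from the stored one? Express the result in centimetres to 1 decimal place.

0.4 centimetres

Truncating at 7 decimal places can drop up to a full unit in the last place, so the longitude may be off by as much as 1e-07°.
Parallels shrink by cos φ, so at 69.9923° a degree of longitude is 111120 × 0.3421 ≈ 38019.3 m.
So at most 1e-07° × 38019.3 ≈ 0.00380193 m east–west.
That is 0.00380193 m = 0.38019 cm.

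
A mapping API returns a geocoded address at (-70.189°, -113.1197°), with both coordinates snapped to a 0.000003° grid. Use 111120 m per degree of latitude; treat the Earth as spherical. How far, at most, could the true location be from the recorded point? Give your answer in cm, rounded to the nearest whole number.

With a 0.000003° grid the true value lies within half a step, ±0.000003°/2 = ±1.5e-06°, of the stored one.
N–S: 1.5e-06° × 111120 m/° = 0.16668 m.
Longitude error → 1.5e-06 × 111120 × cos 70.189° = 1.5e-06 × 111120 × 0.3389 ≈ 0.0564909 m.
The two errors are perpendicular, so the maximum displacement is √(0.16668² + 0.0564909²) ≈ 0.175993 m.
That is 0.175993 m = 17.599 cm.

18 cm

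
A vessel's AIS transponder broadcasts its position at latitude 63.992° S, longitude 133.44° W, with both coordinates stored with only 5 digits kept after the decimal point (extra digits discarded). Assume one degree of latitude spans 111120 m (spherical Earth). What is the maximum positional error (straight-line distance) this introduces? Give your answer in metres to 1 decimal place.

1.2 metres

Truncating at 5 decimal places can drop up to a full unit in the last place, so each coordinate may be off by as much as 1e-05°.
North–south component: 1e-05° × 111120 = 1.1112 m.
East–west component at 63.992°: 1e-05° × 111120 × cos 63.992° ≈ 1e-05 × 48725.7 ≈ 0.487257 m.
Worst case both components are at the extreme and orthogonal: √(1.1112² + 0.487257²) ≈ 1.21334 m.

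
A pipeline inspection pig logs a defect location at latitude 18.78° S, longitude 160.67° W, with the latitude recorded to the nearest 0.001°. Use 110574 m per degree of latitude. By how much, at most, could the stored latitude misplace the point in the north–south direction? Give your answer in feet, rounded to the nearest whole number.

Rounding to 3 decimal places leaves the latitude within ±0.0005° of the true value.
North–south distance: 0.0005° × 110574 m/° = 55.287 m.
In feet: 55.287 m ÷ 0.3048 ≈ 181.39 ft.

181 feet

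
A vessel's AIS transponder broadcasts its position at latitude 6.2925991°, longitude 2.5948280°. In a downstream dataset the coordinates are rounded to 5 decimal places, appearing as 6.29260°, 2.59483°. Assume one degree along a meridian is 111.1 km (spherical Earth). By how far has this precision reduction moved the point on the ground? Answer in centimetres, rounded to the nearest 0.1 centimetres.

24.2 centimetres

The latitude changed by -0.0000009° and the longitude by -0.0000020°.
N–S: -0.0000009° × 111100 m/° = -0.09999 m.
East–west at this latitude: -0.0000020° × 111100 × cos 6.2926° ≈ -0.0000020 × 110431 = -0.220861 m.
Combined displacement = (0.09999² + 0.220861²)^½ ≈ 0.242441 m.
That is 0.242441 m = 24.244 cm.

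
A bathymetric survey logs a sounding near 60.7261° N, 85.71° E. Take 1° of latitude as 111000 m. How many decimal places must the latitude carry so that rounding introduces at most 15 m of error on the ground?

4 decimal places

One degree of latitude covers 111000 m.
With N decimal places the half-ulp bound is 0.5·10⁻ᴺ°, or 0.5·10⁻ᴺ × 111000 m on the ground.
Need 0.5 × 111000 × 10⁻ᴺ ≤ 15 → 10⁻ᴺ ≤ 2.703e-04, so N ≥ 3.57.
At 3 places the error can reach 55.5 m, but 4 places keeps it to 5.55 m.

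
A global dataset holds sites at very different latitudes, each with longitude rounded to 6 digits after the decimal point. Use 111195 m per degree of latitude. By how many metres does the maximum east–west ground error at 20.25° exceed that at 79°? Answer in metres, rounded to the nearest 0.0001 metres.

0.0416 metres

Rounding to 6 decimal places leaves the longitude within ±5e-07° of the true value.
At 20.25°: 5e-07° × 111195 × cos 20.25° = 5e-07 × 111195 × 0.9382 ≈ 0.052161 m.
At 79°: 5e-07° × 111195 × cos 79° = 5e-07 × 111195 × 0.1908 ≈ 0.010609 m.
Difference: 0.052161 − 0.010609 = 0.041553 m.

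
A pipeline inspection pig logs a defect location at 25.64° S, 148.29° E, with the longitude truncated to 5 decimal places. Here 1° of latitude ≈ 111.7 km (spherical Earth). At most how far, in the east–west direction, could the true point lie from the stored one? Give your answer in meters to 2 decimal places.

1.01 meters

Truncating at 5 decimal places can drop up to a full unit in the last place, so the longitude may be off by as much as 1e-05°.
One degree of longitude at 25.64° is 111700 × cos 25.64° ≈ 111700 × 0.9015 = 100701 m.
Maximum E–W displacement: 1e-05 × 100701 = 1.00701 m.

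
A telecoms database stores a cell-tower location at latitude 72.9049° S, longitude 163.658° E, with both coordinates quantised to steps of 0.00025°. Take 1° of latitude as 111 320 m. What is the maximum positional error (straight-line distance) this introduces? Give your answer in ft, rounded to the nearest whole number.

48 ft

With a 0.00025° grid the true value lies within half a step, ±0.00025°/2 = ±0.000125°, of the stored one.
North–south component: 0.000125° × 111320 = 13.915 m.
East–west component at 72.9049°: 0.000125° × 111320 × cos 72.9049° ≈ 0.000125 × 32723.5 ≈ 4.09043 m.
Worst case both components are at the extreme and orthogonal: √(13.915² + 4.09043²) ≈ 14.5038 m.
Converting: 14.5038 m × 3.2808 ft/m ≈ 47.584 ft.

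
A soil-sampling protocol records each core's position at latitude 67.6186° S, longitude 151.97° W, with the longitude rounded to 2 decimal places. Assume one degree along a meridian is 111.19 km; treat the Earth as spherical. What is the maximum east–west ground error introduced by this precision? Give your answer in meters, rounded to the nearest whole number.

Rounding to 2 decimal places leaves the longitude within ±0.005° of the true value.
One degree of longitude at 67.6186° is 111190 × cos 67.6186° ≈ 111190 × 0.3808 = 42337.8 m.
So at most 0.005° × 42337.8 ≈ 211.689 m east–west.

212 meters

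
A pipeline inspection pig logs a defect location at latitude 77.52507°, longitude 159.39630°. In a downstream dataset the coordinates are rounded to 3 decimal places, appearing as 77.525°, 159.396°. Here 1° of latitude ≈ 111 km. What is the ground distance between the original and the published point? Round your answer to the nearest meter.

The latitude changed by +0.00007° and the longitude by +0.00030°.
North–south shift: 0.00007 × 111000 = 7.77 m.
E–W at 77.525°: 0.00030° × 111000 × cos 77.525° = 0.00030 × 111000 × 0.2160 ≈ 7.19325 m.
Hypotenuse of the two orthogonal shifts: √(7.77² + 7.19325²) = 10.5885 m.

11 meters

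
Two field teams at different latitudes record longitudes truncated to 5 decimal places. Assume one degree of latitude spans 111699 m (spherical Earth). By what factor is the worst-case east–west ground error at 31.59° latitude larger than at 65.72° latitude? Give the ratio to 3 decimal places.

2.072

Truncating at 5 decimal places can drop up to a full unit in the last place, so the longitude may be off by as much as 1e-05°.
At 31.59°: 1e-05° × 111699 × cos 31.59° = 1e-05 × 111699 × 0.8518 ≈ 0.95147 m.
At 65.72°: 1e-05° × 111699 × cos 65.72° = 1e-05 × 111699 × 0.4112 ≈ 0.4593 m.
The ratio reduces to cos 31.59° / cos 65.72° = 0.8518/0.4112 ≈ 2.0716.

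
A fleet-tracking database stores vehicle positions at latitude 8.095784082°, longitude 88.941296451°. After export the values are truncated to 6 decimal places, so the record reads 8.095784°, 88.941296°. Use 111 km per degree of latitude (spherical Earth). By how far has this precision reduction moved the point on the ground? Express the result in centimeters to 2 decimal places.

5.04 centimeters

Δlat = 8.095784082 − 8.095784 = +0.000000082°; Δlon = 88.941296451 − 88.941296 = +0.000000451°.
North–south shift: 0.000000082 × 111000 = 0.009102 m.
E–W at 8.09578°: 0.000000451° × 111000 × cos 8.09578° = 0.000000451 × 111000 × 0.9900 ≈ 0.0495621 m.
Hypotenuse of the two orthogonal shifts: √(0.009102² + 0.0495621²) = 0.0503909 m.
That is 0.0503909 m = 5.0391 cm.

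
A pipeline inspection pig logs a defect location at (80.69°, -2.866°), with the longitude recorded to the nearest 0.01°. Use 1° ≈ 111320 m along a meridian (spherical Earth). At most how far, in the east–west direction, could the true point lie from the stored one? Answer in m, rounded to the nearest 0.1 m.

90.0 m

Rounding to 2 decimal places leaves the longitude within ±0.005° of the true value.
At latitude 80.69° a degree of longitude spans 111320 m × cos 80.69° = 111320 × 0.1618 ≈ 18008.9 m.
So at most 0.005° × 18008.9 ≈ 90.0446 m east–west.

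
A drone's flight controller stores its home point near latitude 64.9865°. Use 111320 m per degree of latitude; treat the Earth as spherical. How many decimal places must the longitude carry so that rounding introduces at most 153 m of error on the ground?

At 64.9865° one degree of longitude covers 111320 × cos 64.9865° ≈ 111320 × 0.4228 ≈ 47069.6 m.
N decimal places → at most half a unit in the last place, 0.5 × 10⁻ᴺ° = 47069.6/2 × 10⁻ᴺ m.
Need 0.5 × 47069.6 × 10⁻ᴺ ≤ 153 → 10⁻ᴺ ≤ 6.501e-03, so N ≥ 2.19.
At 2 places the error can reach 235 m, but 3 places keeps it to 23.5 m.

3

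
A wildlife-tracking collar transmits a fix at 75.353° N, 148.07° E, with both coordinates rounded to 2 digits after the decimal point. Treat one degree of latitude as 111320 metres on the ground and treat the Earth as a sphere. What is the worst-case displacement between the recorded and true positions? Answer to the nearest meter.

574 meters

Rounding to 2 decimal places leaves each coordinate within ±0.005° of the true value.
North–south component: 0.005° × 111320 = 556.6 m.
East–west component at 75.353°: 0.005° × 111320 × cos 75.353° ≈ 0.005 × 28148.7 ≈ 140.744 m.
The two errors are perpendicular, so the maximum displacement is √(556.6² + 140.744²) ≈ 574.119 m.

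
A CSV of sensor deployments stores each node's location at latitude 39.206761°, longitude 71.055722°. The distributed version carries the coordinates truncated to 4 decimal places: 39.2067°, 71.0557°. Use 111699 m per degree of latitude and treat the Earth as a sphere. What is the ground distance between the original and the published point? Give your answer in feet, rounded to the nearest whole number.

Δlat = 39.206761 − 39.2067 = +0.000061°; Δlon = 71.055722 − 71.0557 = +0.000022°.
North–south shift: 0.000061 × 111699 = 6.81364 m.
E–W at 39.2067°: 0.000022° × 111699 × cos 39.2067° = 0.000022 × 111699 × 0.7749 ≈ 1.90415 m.
Distance: √(6.81364² + 1.90415²) ≈ 7.07471 m.
In feet: 7.07471 m ÷ 0.3048 ≈ 23.211 ft.

23 feet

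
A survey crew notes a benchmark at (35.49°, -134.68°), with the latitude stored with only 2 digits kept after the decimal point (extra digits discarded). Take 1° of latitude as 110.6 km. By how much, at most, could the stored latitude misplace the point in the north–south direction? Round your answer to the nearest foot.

3629 feet

Truncating at 2 decimal places can drop up to a full unit in the last place, so the latitude may be off by as much as 0.01°.
So the N–S error is at most 0.01 × 110600 = 1106 m.
Converting: 1106 m × 3.2808 ft/m ≈ 3628.6 ft.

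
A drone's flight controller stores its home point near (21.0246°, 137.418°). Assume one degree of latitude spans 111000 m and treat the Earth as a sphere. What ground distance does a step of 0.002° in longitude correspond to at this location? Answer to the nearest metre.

207 metres

0.002° of longitude at 21.0246° is 0.002 × 111000 × cos 21.0246° ≈ 0.002 × 103610 = 207.221 m.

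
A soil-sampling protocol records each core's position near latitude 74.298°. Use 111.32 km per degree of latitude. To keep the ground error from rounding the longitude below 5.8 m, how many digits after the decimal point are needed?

4 decimal places

At 74.298° one degree of longitude covers 111320 × cos 74.298° ≈ 111320 × 0.2706 ≈ 30127 m.
With N decimal places the half-ulp bound is 0.5·10⁻ᴺ°, or 0.5·10⁻ᴺ × 30127 m on the ground.
Need 0.5 × 30127 × 10⁻ᴺ ≤ 5.8 → 10⁻ᴺ ≤ 3.850e-04, so N ≥ 3.41.
N = 3 would give 15.1 m (too coarse); N = 4 gives 1.51 m ≤ 5.8 m.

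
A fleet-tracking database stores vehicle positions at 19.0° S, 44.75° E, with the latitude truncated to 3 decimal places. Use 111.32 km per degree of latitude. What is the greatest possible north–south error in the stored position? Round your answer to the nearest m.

111 m

Truncating at 3 decimal places can drop up to a full unit in the last place, so the latitude may be off by as much as 0.001°.
Along the meridian that is 0.001° × 111320 m/° = 111.32 m.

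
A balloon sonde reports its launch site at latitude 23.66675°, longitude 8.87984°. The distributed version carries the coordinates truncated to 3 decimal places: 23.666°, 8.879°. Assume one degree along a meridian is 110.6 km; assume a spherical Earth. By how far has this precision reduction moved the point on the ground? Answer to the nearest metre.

119 metres

The latitude changed by +0.00075° and the longitude by +0.00084°.
North–south shift: 0.00075 × 110600 = 82.95 m.
E–W at 23.666°: 0.00084° × 110600 × cos 23.666° = 0.00084 × 110600 × 0.9159 ≈ 85.0909 m.
Combined displacement = (82.95² + 85.0909²)^½ ≈ 118.832 m.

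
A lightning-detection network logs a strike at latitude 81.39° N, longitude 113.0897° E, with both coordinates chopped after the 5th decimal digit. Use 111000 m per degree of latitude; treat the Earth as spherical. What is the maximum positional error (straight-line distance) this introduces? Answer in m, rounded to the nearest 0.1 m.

1.1 m

Truncating at 5 decimal places can drop up to a full unit in the last place, so each coordinate may be off by as much as 1e-05°.
N–S: 1e-05° × 111000 m/° = 1.11 m.
East–west component at 81.39°: 1e-05° × 111000 × cos 81.39° ≈ 1e-05 × 16617.6 ≈ 0.166176 m.
The two errors are perpendicular, so the maximum displacement is √(1.11² + 0.166176²) ≈ 1.12237 m.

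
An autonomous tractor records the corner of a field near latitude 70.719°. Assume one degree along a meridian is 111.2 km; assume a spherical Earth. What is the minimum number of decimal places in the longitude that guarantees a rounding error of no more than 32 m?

At 70.719° one degree of longitude covers 111200 × cos 70.719° ≈ 111200 × 0.3302 ≈ 36718.4 m.
With N decimal places the half-ulp bound is 0.5·10⁻ᴺ°, or 0.5·10⁻ᴺ × 36718.4 m on the ground.
Need 0.5 × 36718.4 × 10⁻ᴺ ≤ 32 → 10⁻ᴺ ≤ 1.743e-03, so N ≥ 2.76.
At 2 places the error can reach 184 m, but 3 places keeps it to 18.4 m.

3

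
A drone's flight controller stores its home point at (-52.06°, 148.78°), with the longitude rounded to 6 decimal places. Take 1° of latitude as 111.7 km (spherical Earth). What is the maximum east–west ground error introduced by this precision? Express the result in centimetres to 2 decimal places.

3.43 centimetres

Rounding to 6 decimal places leaves the longitude within ±5e-07° of the true value.
At latitude 52.06° a degree of longitude spans 111700 m × cos 52.06° = 111700 × 0.6148 ≈ 68677.2 m.
So at most 5e-07° × 68677.2 ≈ 0.0343386 m east–west.
That is 0.0343386 m = 3.4339 cm.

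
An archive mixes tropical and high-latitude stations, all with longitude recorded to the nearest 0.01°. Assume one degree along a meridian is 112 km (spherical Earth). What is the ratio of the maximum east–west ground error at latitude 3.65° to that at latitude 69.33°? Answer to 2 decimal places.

Rounding to 2 decimal places leaves the longitude within ±0.005° of the true value.
Error at 3.65° = 0.005° × 112000 × cos 3.65° ≈ 560 × 0.9980 = 558.86 m.
At 69.33°: 0.005° × 112000 × cos 69.33° = 0.005 × 112000 × 0.3530 ≈ 197.67 m.
Ratio: 558.86 / 197.67 = cos 3.65° / cos 69.33° ≈ 2.8272.

2.83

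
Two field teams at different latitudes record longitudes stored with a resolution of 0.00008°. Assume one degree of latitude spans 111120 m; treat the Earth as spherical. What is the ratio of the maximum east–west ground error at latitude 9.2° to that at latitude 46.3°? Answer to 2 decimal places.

1.43

With a 0.00008° grid the true value lies within half a step, ±0.00008°/2 = ±4e-05°, of the stored one.
Error at 9.2° = 4e-05° × 111120 × cos 9.2° ≈ 4.4448 × 0.9871 = 4.3876 m.
At 46.3°: 4e-05° × 111120 × cos 46.3° = 4e-05 × 111120 × 0.6909 ≈ 3.0708 m.
Ratio: 4.3876 / 3.0708 = cos 9.2° / cos 46.3° ≈ 1.4288.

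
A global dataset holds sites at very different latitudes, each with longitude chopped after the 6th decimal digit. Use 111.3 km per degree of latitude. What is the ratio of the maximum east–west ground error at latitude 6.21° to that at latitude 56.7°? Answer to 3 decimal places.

Truncating at 6 decimal places can drop up to a full unit in the last place, so the longitude may be off by as much as 1e-06°.
At 6.21°: 1e-06° × 111300 × cos 6.21° = 1e-06 × 111300 × 0.9941 ≈ 0.11065 m.
At 56.7°: 1e-06° × 111300 × cos 56.7° = 1e-06 × 111300 × 0.5490 ≈ 0.061106 m.
The ratio reduces to cos 6.21° / cos 56.7° = 0.9941/0.5490 ≈ 1.8107.

1.811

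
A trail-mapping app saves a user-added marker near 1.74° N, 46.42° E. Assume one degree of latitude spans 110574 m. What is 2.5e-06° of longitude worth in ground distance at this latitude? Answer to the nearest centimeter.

At 1.74° a degree of longitude is 110574 × cos 1.74° ≈ 110523 m, so 2.5e-06° corresponds to 0.276308 m.
That is 0.276308 m = 27.631 cm.

28 centimeters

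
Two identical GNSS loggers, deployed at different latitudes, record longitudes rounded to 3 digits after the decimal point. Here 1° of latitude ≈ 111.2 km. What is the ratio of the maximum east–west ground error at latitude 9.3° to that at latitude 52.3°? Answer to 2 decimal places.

Rounding to 3 decimal places leaves the longitude within ±0.0005° of the true value.
Error at 9.3° = 0.0005° × 111200 × cos 9.3° ≈ 55.6 × 0.9869 = 54.869 m.
Error at 52.3° = 0.0005° × 111200 × cos 52.3° ≈ 55.6 × 0.6115 = 34.001 m.
The ratio reduces to cos 9.3° / cos 52.3° = 0.9869/0.6115 ≈ 1.6138.

1.61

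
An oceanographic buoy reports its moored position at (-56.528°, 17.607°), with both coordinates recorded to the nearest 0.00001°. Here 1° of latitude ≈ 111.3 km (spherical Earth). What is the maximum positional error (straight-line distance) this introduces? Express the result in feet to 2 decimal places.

Rounding to 5 decimal places leaves each coordinate within ±5e-06° of the true value.
Latitude error → 5e-06 × 111300 = 0.5565 m along the meridian.
E–W at 56.528°: 5e-06° × 111300 × cos 56.528° = 5e-06 × 111300 × 0.5515 ≈ 0.306926 m.
Combining orthogonally: (0.5565² + 0.306926²)^½ ≈ 0.635528 m.
In feet: 0.635528 m ÷ 0.3048 ≈ 2.0851 ft.

2.09 feet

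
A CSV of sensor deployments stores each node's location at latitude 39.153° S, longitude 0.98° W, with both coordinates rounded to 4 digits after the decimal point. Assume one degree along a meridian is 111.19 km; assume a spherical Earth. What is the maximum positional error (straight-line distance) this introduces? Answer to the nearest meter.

Rounding to 4 decimal places leaves each coordinate within ±5e-05° of the true value.
Latitude error → 5e-05 × 111190 = 5.5595 m along the meridian.
East–west component at 39.153°: 5e-05° × 111190 × cos 39.153° ≈ 5e-05 × 86223.7 ≈ 4.31118 m.
The two errors are perpendicular, so the maximum displacement is √(5.5595² + 4.31118²) ≈ 7.03522 m.

7 meters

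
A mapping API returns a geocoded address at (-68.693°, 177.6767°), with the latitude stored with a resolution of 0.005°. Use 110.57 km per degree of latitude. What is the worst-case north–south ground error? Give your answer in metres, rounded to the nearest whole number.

276 metres

With a 0.005° grid the true value lies within half a step, ±0.005°/2 = ±0.0025°, of the stored one.
So the N–S error is at most 0.0025 × 110570 = 276.425 m.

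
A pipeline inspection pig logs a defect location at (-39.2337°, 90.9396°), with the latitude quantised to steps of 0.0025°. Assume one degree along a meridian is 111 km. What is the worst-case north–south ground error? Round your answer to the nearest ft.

455 ft

With a 0.0025° grid the true value lies within half a step, ±0.0025°/2 = ±0.00125°, of the stored one.
So the N–S error is at most 0.00125 × 111000 = 138.75 m.
In feet: 138.75 m ÷ 0.3048 ≈ 455.22 ft.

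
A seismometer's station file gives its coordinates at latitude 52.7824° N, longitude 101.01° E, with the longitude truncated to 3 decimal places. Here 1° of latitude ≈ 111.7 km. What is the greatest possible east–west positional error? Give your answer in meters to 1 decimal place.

67.6 meters

Truncating at 3 decimal places can drop up to a full unit in the last place, so the longitude may be off by as much as 0.001°.
Parallels shrink by cos φ, so at 52.7824° a degree of longitude is 111700 × 0.6048 ≈ 67561 m.
Maximum E–W displacement: 0.001 × 67561 = 67.561 m.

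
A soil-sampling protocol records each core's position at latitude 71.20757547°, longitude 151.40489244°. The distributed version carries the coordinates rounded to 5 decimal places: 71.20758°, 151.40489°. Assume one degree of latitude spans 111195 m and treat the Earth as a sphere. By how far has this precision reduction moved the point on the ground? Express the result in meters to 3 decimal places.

The latitude changed by -0.00000453° and the longitude by +0.00000244°.
N–S: -0.00000453° × 111195 m/° = -0.503713 m.
East–west at this latitude: 0.00000244° × 111195 × cos 71.2076° ≈ 0.00000244 × 35820.4 = 0.0874018 m.
Hypotenuse of the two orthogonal shifts: √(0.503713² + 0.0874018²) = 0.51124 m.

0.511 meters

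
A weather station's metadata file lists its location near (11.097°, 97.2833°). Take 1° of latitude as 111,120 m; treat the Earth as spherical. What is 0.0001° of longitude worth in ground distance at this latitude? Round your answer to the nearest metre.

11 metres

0.0001° of longitude at 11.097° is 0.0001 × 111120 × cos 11.097° ≈ 0.0001 × 109042 = 10.9042 m.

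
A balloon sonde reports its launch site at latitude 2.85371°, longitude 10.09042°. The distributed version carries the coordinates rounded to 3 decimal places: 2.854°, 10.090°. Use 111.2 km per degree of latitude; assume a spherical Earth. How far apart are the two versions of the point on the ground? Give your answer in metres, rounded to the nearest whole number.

57 metres

The latitude changed by -0.00029° and the longitude by +0.00042°.
N–S: -0.00029° × 111200 m/° = -32.248 m.
East–west at this latitude: 0.00042° × 111200 × cos 2.854° ≈ 0.00042 × 111062 = 46.6461 m.
Hypotenuse of the two orthogonal shifts: √(32.248² + 46.6461²) = 56.7079 m.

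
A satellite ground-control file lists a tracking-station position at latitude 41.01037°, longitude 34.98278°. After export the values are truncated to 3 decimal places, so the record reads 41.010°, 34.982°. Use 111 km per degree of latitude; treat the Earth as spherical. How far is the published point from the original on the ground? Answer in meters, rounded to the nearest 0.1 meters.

Δlat = 41.01037 − 41.010 = +0.00037°; Δlon = 34.98278 − 34.982 = +0.00078°.
N–S: 0.00037° × 111000 m/° = 41.07 m.
E–W at 41.01°: 0.00078° × 111000 × cos 41.01° = 0.00078 × 111000 × 0.7546 ≈ 65.3328 m.
Hypotenuse of the two orthogonal shifts: √(41.07² + 65.3328²) = 77.1695 m.

77.2 meters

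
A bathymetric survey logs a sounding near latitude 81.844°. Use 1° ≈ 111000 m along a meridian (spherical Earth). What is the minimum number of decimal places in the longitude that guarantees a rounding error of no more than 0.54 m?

At 81.844° one degree of longitude covers 111000 × cos 81.844° ≈ 111000 × 0.1419 ≈ 15747.4 m.
N decimal places → at most half a unit in the last place, 0.5 × 10⁻ᴺ° = 15747.4/2 × 10⁻ᴺ m.
Setting 7873.72 × 10⁻ᴺ ≤ 0.54 gives 10ᴺ ≥ 1.458e+04, i.e. N ≥ 4.16.
At 4 places the error can reach 0.787 m, but 5 places keeps it to 0.0787 m.

5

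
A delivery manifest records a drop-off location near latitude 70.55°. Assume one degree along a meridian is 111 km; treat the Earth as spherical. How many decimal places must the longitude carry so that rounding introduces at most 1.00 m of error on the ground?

At 70.55° one degree of longitude covers 111000 × cos 70.55° ≈ 111000 × 0.3330 ≈ 36961.2 m.
N decimal places → at most half a unit in the last place, 0.5 × 10⁻ᴺ° = 36961.2/2 × 10⁻ᴺ m.
Setting 18480.6 × 10⁻ᴺ ≤ 1.00 gives 10ᴺ ≥ 1.848e+04, i.e. N ≥ 4.27.
N = 4 would give 1.85 m (too coarse); N = 5 gives 0.185 m ≤ 1.00 m.

5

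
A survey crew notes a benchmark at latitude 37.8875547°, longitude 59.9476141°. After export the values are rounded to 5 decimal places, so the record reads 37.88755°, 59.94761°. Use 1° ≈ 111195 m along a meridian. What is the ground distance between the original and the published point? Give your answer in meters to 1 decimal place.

Δlat = 37.8875547 − 37.88755 = +0.0000047°; Δlon = 59.9476141 − 59.94761 = +0.0000041°.
North–south shift: 0.0000047 × 111195 = 0.522617 m.
East–west at this latitude: 0.0000041° × 111195 × cos 37.8875° ≈ 0.0000041 × 87757 = 0.359804 m.
Combined displacement = (0.522617² + 0.359804²)^½ ≈ 0.634497 m.

0.6 meters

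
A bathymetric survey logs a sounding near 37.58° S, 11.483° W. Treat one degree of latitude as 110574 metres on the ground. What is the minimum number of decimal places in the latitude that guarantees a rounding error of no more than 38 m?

One degree of latitude covers 110574 m.
With N decimal places the half-ulp bound is 0.5·10⁻ᴺ°, or 0.5·10⁻ᴺ × 110574 m on the ground.
Need 0.5 × 110574 × 10⁻ᴺ ≤ 38 → 10⁻ᴺ ≤ 6.873e-04, so N ≥ 3.16.
N = 3 would give 55.3 m (too coarse); N = 4 gives 5.53 m ≤ 38 m.

4 decimal places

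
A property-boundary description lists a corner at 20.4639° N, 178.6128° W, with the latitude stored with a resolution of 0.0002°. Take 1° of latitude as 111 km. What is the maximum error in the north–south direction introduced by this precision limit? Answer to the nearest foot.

With a 0.0002° grid the true value lies within half a step, ±0.0002°/2 = ±0.0001°, of the stored one.
So the N–S error is at most 0.0001 × 111000 = 11.1 m.
In feet: 11.1 m ÷ 0.3048 ≈ 36.417 ft.

36 feet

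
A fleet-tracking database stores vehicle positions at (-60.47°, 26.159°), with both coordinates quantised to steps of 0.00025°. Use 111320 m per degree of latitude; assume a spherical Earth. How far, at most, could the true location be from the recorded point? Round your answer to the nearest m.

16 m

With a 0.00025° grid the true value lies within half a step, ±0.00025°/2 = ±0.000125°, of the stored one.
Latitude error → 0.000125 × 111320 = 13.915 m along the meridian.
E–W at 60.47°: 0.000125° × 111320 × cos 60.47° = 0.000125 × 111320 × 0.4929 ≈ 6.85841 m.
The two errors are perpendicular, so the maximum displacement is √(13.915² + 6.85841²) ≈ 15.5134 m.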